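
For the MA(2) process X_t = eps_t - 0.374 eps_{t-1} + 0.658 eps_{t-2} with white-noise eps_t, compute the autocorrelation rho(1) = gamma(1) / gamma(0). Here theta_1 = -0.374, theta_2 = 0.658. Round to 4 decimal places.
\rho(1) = -0.3942

For an MA(q) process with theta_0 = 1, the autocovariance is
  gamma(k) = sigma^2 * sum_{i=0..q-k} theta_i * theta_{i+k},
and rho(k) = gamma(k) / gamma(0). Sigma^2 cancels.
  numerator   = (1)*(-0.374) + (-0.374)*(0.658) = -0.620092.
  denominator = (1)^2 + (-0.374)^2 + (0.658)^2 = 1.57284.
  rho(1) = -0.620092 / 1.57284 = -0.3942.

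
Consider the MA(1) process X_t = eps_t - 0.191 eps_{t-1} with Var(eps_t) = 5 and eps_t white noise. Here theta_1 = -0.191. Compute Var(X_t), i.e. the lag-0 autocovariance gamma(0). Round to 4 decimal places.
\gamma(0) = 5.1824

For an MA(q) process X_t = eps_t + sum_i theta_i eps_{t-i} with
Var(eps_t) = sigma^2, the variance is
  gamma(0) = sigma^2 * (1 + sum_i theta_i^2).
  sum_i theta_i^2 = (-0.191)^2 = 0.036481.
  gamma(0) = 5 * (1 + 0.036481) = 5 * 1.036481 = 5.182405, which rounds to 5.1824.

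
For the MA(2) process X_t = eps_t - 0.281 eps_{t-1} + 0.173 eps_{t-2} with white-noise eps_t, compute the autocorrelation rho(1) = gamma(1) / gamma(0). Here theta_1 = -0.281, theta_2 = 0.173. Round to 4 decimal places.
\rho(1) = -0.2972

For an MA(q) process with theta_0 = 1, the autocovariance is
  gamma(k) = sigma^2 * sum_{i=0..q-k} theta_i * theta_{i+k},
and rho(k) = gamma(k) / gamma(0). Sigma^2 cancels.
  numerator   = (1)*(-0.281) + (-0.281)*(0.173) = -0.329613.
  denominator = (1)^2 + (-0.281)^2 + (0.173)^2 = 1.10889.
  rho(1) = -0.329613 / 1.10889 = -0.2972.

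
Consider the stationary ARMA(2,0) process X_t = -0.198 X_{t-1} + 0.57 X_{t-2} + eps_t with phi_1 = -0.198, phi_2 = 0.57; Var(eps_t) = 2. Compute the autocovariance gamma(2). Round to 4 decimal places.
\gamma(2) = 2.4858

Multiply the model equation by X_{t-k} and take expectations. With theta_0 = psi_0 = 1 and psi_j the MA(infinity) weights, this gives
  gamma(k) - sum_i phi_i gamma(k-i) = c_k,
  c_k = sigma^2 * sum_{j=k..q} theta_j psi_{j-k}   (c_k = 0 for k > q),
using gamma(-m) = gamma(m).
Pure AR (q = 0): c_0 = sigma^2 = 2, c_k = 0 for k >= 1.
Equations for k = 0, 1, 2 (AR order 2, c_2 = 0):
  (E0) gamma(0) = phi_1 gamma(1) + phi_2 gamma(2) + c_0
  (E1) gamma(1) = phi_1 gamma(0) + phi_2 gamma(1) + c_1
  (E2) gamma(2) = phi_1 gamma(1) + phi_2 gamma(0)
From (E1): gamma(1) = A gamma(0) + B with
  A = phi_1 / (1 - phi_2) = -0.198 / 0.43 = -0.460465,   B = c_1 / (1 - phi_2) = 0 / 0.43 = 0.
Insert (E2) into (E0): gamma(0) (1 - phi_2^2) = phi_1 (1 + phi_2) gamma(1) + c_0.
  phi_1 (1 + phi_2) = (-0.198)(1.57) = -0.31086,   1 - phi_2^2 = 0.6751.
Replace gamma(1) by A gamma(0) + B and collect gamma(0):
  gamma(0) [0.6751 - (-0.31086)(-0.460465)] = c_0 = 2
  gamma(0) * 0.53196 = 2
  gamma(0) = 2 / 0.53196 = 3.759682.
  gamma(1) = A gamma(0) = (-0.460465)(3.759682) = -1.731203.
  gamma(2) = phi_1 gamma(1) + phi_2 gamma(0) = (-0.198)(-1.731203) + (0.57)(3.759682) = 2.485797.
Therefore gamma(2) = 2.4858 (to 4 decimal places).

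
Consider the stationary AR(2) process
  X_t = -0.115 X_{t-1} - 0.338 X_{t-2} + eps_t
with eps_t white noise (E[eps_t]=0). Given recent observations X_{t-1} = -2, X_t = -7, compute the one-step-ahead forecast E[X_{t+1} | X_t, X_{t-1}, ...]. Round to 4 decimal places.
E[X_{t+1} \mid \mathcal F_t] = 1.4810

For an AR(p) model X_t = c + sum_i phi_i X_{t-i} + eps_t, the
one-step-ahead conditional mean is
  E[X_{t+1} | X_t, ...] = c + sum_i phi_i X_{t+1-i}.
Substitute known values:
  E[X_{t+1} | ...] = (-0.115) * (-7) + (-0.338) * (-2)
                   = 1.4810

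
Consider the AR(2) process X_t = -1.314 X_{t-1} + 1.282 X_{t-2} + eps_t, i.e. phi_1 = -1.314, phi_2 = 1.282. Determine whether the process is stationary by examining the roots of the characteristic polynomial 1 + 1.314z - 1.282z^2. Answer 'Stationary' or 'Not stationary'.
\text{Not stationary}

The AR(p) characteristic polynomial is P(z) = 1 + 1.314z - 1.282z^2.
Stationarity requires all roots to lie outside the unit circle, i.e. |z| > 1 for every root.
Set 1 + (1.314) z + (-1.282) z^2 = 0, i.e. a z^2 + b z + c = 0 with a = -1.282, b = 1.314, c = 1.
Discriminant D = b^2 - 4ac = (1.314)^2 - 4*(-1.282)*1 = 1.726596 - (-5.128) = 6.854596.
D >= 0, so the roots are real: z = (-b +/- sqrt(D)) / (2a) = (-1.314 +/- 2.618128) / (-2.564).
  z_1 = (-1.314 + 2.618128) / (-2.564) = -0.5086,   |z_1| = 0.5086.
  z_2 = (-1.314 - 2.618128) / (-2.564) = 1.5336,   |z_2| = 1.5336.
Moduli of all roots: 0.5086, 1.5336.
All moduli strictly greater than 1? No.
Verdict: Not stationary.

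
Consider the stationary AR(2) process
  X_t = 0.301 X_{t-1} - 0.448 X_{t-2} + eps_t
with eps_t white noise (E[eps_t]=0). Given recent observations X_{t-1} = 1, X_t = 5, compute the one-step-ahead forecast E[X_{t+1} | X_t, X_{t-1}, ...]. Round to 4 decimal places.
E[X_{t+1} \mid \mathcal F_t] = 1.0570

For an AR(p) model X_t = c + sum_i phi_i X_{t-i} + eps_t, the
one-step-ahead conditional mean is
  E[X_{t+1} | X_t, ...] = c + sum_i phi_i X_{t+1-i}.
Substitute known values:
  E[X_{t+1} | ...] = (0.301) * (5) + (-0.448) * (1)
                   = 1.0570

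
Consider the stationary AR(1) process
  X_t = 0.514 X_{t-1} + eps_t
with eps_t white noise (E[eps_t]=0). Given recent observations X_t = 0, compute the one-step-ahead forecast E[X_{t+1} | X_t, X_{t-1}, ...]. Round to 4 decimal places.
E[X_{t+1} \mid \mathcal F_t] = 0.0000

For an AR(p) model X_t = c + sum_i phi_i X_{t-i} + eps_t, the
one-step-ahead conditional mean is
  E[X_{t+1} | X_t, ...] = c + sum_i phi_i X_{t+1-i}.
Substitute known values:
  E[X_{t+1} | ...] = (0.514) * (0)
                   = 0.0000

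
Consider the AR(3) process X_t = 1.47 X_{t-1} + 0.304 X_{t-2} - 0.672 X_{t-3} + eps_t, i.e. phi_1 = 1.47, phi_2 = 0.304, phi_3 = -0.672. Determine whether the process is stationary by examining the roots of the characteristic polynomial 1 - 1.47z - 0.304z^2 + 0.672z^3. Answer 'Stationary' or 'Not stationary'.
\text{Not stationary}

The AR(p) characteristic polynomial is P(z) = 1 - 1.47z - 0.304z^2 + 0.672z^3.
Stationarity requires all roots to lie outside the unit circle, i.e. |z| > 1 for every root.
Degree 3: look for a simple real root z0 first, then factor out (1 - z/z0) and solve the remaining quadratic.
Testing z0 = 1.25: P(1.25) = 1 + (-1.47)(1.25) + (-0.304)(1.25)^2 + (0.672)(1.25)^3
  = 1 + (-1.8375) + (-0.475) + (1.3125) = 0.  So z_0 = 1.25 is a root, |z_0| = 1.25.
Divide out the factor (1 - 0.8 z) = (1 - z/z0) (since 1/z0 = 0.8):
  P(z) = (1 - 0.8 z)(1 + (-0.67) z + (-0.84) z^2)
  [check: z-coef -0.67 - (0.8) = -1.47; z^2-coef -0.84 - (0.8)(-0.67) = -0.304; z^3-coef -(0.8)(-0.84) = 0.672.]
Remaining roots from the quadratic factor 1 + (-0.67) z + (-0.84) z^2:
  Set 1 + (-0.67) z + (-0.84) z^2 = 0, i.e. a z^2 + b z + c = 0 with a = -0.84, b = -0.67, c = 1.
  Discriminant D = b^2 - 4ac = (-0.67)^2 - 4*(-0.84)*1 = 0.4489 - (-3.36) = 3.8089.
  D >= 0, so the roots are real: z = (-b +/- sqrt(D)) / (2a) = (0.67 +/- 1.95164) / (-1.68).
    z_1 = (0.67 + 1.95164) / (-1.68) = -1.5605,   |z_1| = 1.5605.
    z_2 = (0.67 - 1.95164) / (-1.68) = 0.7629,   |z_2| = 0.7629.
Moduli of all roots: 1.2500, 1.5605, 0.7629.
All moduli strictly greater than 1? No.
Verdict: Not stationary.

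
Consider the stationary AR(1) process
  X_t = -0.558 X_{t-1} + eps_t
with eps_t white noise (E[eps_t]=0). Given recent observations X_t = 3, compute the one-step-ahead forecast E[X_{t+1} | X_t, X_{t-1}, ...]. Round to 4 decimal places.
E[X_{t+1} \mid \mathcal F_t] = -1.6740

For an AR(p) model X_t = c + sum_i phi_i X_{t-i} + eps_t, the
one-step-ahead conditional mean is
  E[X_{t+1} | X_t, ...] = c + sum_i phi_i X_{t+1-i}.
Substitute known values:
  E[X_{t+1} | ...] = (-0.558) * (3)
                   = -1.6740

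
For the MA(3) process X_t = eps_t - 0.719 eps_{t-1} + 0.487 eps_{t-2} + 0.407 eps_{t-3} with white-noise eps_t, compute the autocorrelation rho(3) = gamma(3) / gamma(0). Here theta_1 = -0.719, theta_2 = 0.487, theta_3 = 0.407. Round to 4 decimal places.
\rho(3) = 0.2120

For an MA(q) process with theta_0 = 1, the autocovariance is
  gamma(k) = sigma^2 * sum_{i=0..q-k} theta_i * theta_{i+k},
and rho(k) = gamma(k) / gamma(0). Sigma^2 cancels.
  numerator   = (1)*(0.407) = 0.407.
  denominator = (1)^2 + (-0.719)^2 + (0.487)^2 + (0.407)^2 = 1.919779.
  rho(3) = 0.407 / 1.919779 = 0.2120.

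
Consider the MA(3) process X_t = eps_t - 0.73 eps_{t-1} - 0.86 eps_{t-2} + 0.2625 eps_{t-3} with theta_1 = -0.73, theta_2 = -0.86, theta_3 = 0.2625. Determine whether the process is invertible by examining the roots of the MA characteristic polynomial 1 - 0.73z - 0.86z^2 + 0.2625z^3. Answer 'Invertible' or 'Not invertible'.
\text{Not invertible}

The MA(q) characteristic polynomial is P(z) = 1 - 0.73z - 0.86z^2 + 0.2625z^3.
Invertibility requires all roots to lie outside the unit circle, i.e. |z| > 1 for every root.
Degree 3: look for a simple real root z0 first, then factor out (1 - z/z0) and solve the remaining quadratic.
Testing z0 = 0.8: P(0.8) = 1 + (-0.73)(0.8) + (-0.86)(0.8)^2 + (0.2625)(0.8)^3
  = 1 + (-0.584) + (-0.5504) + (0.1344) = 0.  So z_0 = 0.8 is a root, |z_0| = 0.8.
Divide out the factor (1 - 1.25 z) = (1 - z/z0) (since 1/z0 = 1.25):
  P(z) = (1 - 1.25 z)(1 + (0.52) z + (-0.21) z^2)
  [check: z-coef 0.52 - (1.25) = -0.73; z^2-coef -0.21 - (1.25)(0.52) = -0.86; z^3-coef -(1.25)(-0.21) = 0.2625.]
Remaining roots from the quadratic factor 1 + (0.52) z + (-0.21) z^2:
  Set 1 + (0.52) z + (-0.21) z^2 = 0, i.e. a z^2 + b z + c = 0 with a = -0.21, b = 0.52, c = 1.
  Discriminant D = b^2 - 4ac = (0.52)^2 - 4*(-0.21)*1 = 0.2704 - (-0.84) = 1.1104.
  D >= 0, so the roots are real: z = (-b +/- sqrt(D)) / (2a) = (-0.52 +/- 1.053755) / (-0.42).
    z_1 = (-0.52 + 1.053755) / (-0.42) = -1.2708,   |z_1| = 1.2708.
    z_2 = (-0.52 - 1.053755) / (-0.42) = 3.747,   |z_2| = 3.747.
Moduli of all roots: 0.8000, 1.2708, 3.7470.
All moduli strictly greater than 1? No.
Verdict: Not invertible.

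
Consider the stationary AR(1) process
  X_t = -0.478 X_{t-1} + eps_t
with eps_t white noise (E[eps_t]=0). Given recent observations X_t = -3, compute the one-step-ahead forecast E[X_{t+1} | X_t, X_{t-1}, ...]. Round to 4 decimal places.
E[X_{t+1} \mid \mathcal F_t] = 1.4340

For an AR(p) model X_t = c + sum_i phi_i X_{t-i} + eps_t, the
one-step-ahead conditional mean is
  E[X_{t+1} | X_t, ...] = c + sum_i phi_i X_{t+1-i}.
Substitute known values:
  E[X_{t+1} | ...] = (-0.478) * (-3)
                   = 1.4340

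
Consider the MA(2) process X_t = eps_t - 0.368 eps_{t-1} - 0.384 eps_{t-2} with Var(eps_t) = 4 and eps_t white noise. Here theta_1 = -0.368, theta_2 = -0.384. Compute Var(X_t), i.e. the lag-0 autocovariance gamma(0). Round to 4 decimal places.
\gamma(0) = 5.1315

For an MA(q) process X_t = eps_t + sum_i theta_i eps_{t-i} with
Var(eps_t) = sigma^2, the variance is
  gamma(0) = sigma^2 * (1 + sum_i theta_i^2).
  sum_i theta_i^2 = (-0.368)^2 + (-0.384)^2 = 0.135424 + 0.147456 = 0.28288.
  gamma(0) = 4 * (1 + 0.28288) = 4 * 1.28288 = 5.13152, which rounds to 5.1315.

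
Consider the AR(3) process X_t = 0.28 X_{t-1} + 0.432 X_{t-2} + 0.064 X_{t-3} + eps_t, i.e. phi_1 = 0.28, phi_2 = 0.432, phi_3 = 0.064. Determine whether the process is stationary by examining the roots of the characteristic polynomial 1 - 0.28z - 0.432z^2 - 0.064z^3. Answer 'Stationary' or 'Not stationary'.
\text{Stationary}

The AR(p) characteristic polynomial is P(z) = 1 - 0.28z - 0.432z^2 - 0.064z^3.
Stationarity requires all roots to lie outside the unit circle, i.e. |z| > 1 for every root.
Degree 3: look for a simple real root z0 first, then factor out (1 - z/z0) and solve the remaining quadratic.
Testing z0 = -2.5: P(-2.5) = 1 + (-0.28)(-2.5) + (-0.432)(-2.5)^2 + (-0.064)(-2.5)^3
  = 1 + (0.7) + (-2.7) + (1) = 0.  So z_0 = -2.5 is a root, |z_0| = 2.5.
Divide out the factor (1 + 0.4 z) = (1 - z/z0) (since 1/z0 = -0.4):
  P(z) = (1 + 0.4 z)(1 + (-0.68) z + (-0.16) z^2)
  [check: z-coef -0.68 - (-0.4) = -0.28; z^2-coef -0.16 - (-0.4)(-0.68) = -0.432; z^3-coef -(-0.4)(-0.16) = -0.064.]
Remaining roots from the quadratic factor 1 + (-0.68) z + (-0.16) z^2:
  Set 1 + (-0.68) z + (-0.16) z^2 = 0, i.e. a z^2 + b z + c = 0 with a = -0.16, b = -0.68, c = 1.
  Discriminant D = b^2 - 4ac = (-0.68)^2 - 4*(-0.16)*1 = 0.4624 - (-0.64) = 1.1024.
  D >= 0, so the roots are real: z = (-b +/- sqrt(D)) / (2a) = (0.68 +/- 1.049952) / (-0.32).
    z_1 = (0.68 + 1.049952) / (-0.32) = -5.4061,   |z_1| = 5.4061.
    z_2 = (0.68 - 1.049952) / (-0.32) = 1.1561,   |z_2| = 1.1561.
Moduli of all roots: 2.5000, 5.4061, 1.1561.
All moduli strictly greater than 1? Yes.
Verdict: Stationary.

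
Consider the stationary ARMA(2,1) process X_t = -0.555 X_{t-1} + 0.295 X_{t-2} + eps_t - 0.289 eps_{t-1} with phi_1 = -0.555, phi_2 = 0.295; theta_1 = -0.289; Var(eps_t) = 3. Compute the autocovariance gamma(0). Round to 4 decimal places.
\gamma(0) = 13.2950

Multiply the model equation by X_{t-k} and take expectations. With theta_0 = psi_0 = 1 and psi_j the MA(infinity) weights, this gives
  gamma(k) - sum_i phi_i gamma(k-i) = c_k,
  c_k = sigma^2 * sum_{j=k..q} theta_j psi_{j-k}   (c_k = 0 for k > q),
using gamma(-m) = gamma(m).
psi-weights needed (psi_j = theta_j + sum_i phi_i psi_{j-i}):
  psi_1 = theta_1 + phi_1 = -0.289 + (-0.555) = -0.844
Right-hand sides:
  c_0 = sigma^2 (1 + theta_1 psi_1) = 3 * (1 + (-0.289)(-0.844)) = 3 * 1.243916 = 3.731748
  c_1 = sigma^2 theta_1 = 3 * (-0.289) = -0.867
  c_2 = 0
Equations for k = 0, 1, 2 (AR order 2, c_2 = 0):
  (E0) gamma(0) = phi_1 gamma(1) + phi_2 gamma(2) + c_0
  (E1) gamma(1) = phi_1 gamma(0) + phi_2 gamma(1) + c_1
  (E2) gamma(2) = phi_1 gamma(1) + phi_2 gamma(0)
From (E1): gamma(1) = A gamma(0) + B with
  A = phi_1 / (1 - phi_2) = -0.555 / 0.705 = -0.787234,   B = c_1 / (1 - phi_2) = -0.867 / 0.705 = -1.229787.
Insert (E2) into (E0): gamma(0) (1 - phi_2^2) = phi_1 (1 + phi_2) gamma(1) + c_0.
  phi_1 (1 + phi_2) = (-0.555)(1.295) = -0.718725,   1 - phi_2^2 = 0.912975.
Replace gamma(1) by A gamma(0) + B and collect gamma(0):
  gamma(0) [0.912975 - (-0.718725)(-0.787234)] = (-0.718725)(-1.229787) + 3.731748
  gamma(0) * 0.34717 = 4.615627
  gamma(0) = 4.615627 / 0.34717 = 13.294997.
Therefore gamma(0) = 13.2950 (to 4 decimal places).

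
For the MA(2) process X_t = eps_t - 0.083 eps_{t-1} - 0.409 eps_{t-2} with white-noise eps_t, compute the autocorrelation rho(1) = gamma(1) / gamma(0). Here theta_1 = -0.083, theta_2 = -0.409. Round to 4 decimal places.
\rho(1) = -0.0418

For an MA(q) process with theta_0 = 1, the autocovariance is
  gamma(k) = sigma^2 * sum_{i=0..q-k} theta_i * theta_{i+k},
and rho(k) = gamma(k) / gamma(0). Sigma^2 cancels.
  numerator   = (1)*(-0.083) + (-0.083)*(-0.409) = -0.049053.
  denominator = (1)^2 + (-0.083)^2 + (-0.409)^2 = 1.17417.
  rho(1) = -0.049053 / 1.17417 = -0.0418.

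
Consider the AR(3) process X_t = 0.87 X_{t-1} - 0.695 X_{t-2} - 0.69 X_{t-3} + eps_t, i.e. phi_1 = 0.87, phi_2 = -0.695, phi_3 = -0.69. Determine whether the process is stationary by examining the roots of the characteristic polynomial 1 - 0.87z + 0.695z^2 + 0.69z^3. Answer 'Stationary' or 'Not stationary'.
\text{Not stationary}

The AR(p) characteristic polynomial is P(z) = 1 - 0.87z + 0.695z^2 + 0.69z^3.
Stationarity requires all roots to lie outside the unit circle, i.e. |z| > 1 for every root.
Degree 3: look for a simple real root z0 first, then factor out (1 - z/z0) and solve the remaining quadratic.
Testing z0 = -2: P(-2) = 1 + (-0.87)(-2) + (0.695)(-2)^2 + (0.69)(-2)^3
  = 1 + (1.74) + (2.78) + (-5.52) = 0.  So z_0 = -2 is a root, |z_0| = 2.
Divide out the factor (1 + 0.5 z) = (1 - z/z0) (since 1/z0 = -0.5):
  P(z) = (1 + 0.5 z)(1 + (-1.37) z + (1.38) z^2)
  [check: z-coef -1.37 - (-0.5) = -0.87; z^2-coef 1.38 - (-0.5)(-1.37) = 0.695; z^3-coef -(-0.5)(1.38) = 0.69.]
Remaining roots from the quadratic factor 1 + (-1.37) z + (1.38) z^2:
  Set 1 + (-1.37) z + (1.38) z^2 = 0, i.e. a z^2 + b z + c = 0 with a = 1.38, b = -1.37, c = 1.
  Discriminant D = b^2 - 4ac = (-1.37)^2 - 4*(1.38)*1 = 1.8769 - (5.52) = -3.6431.
  D < 0, so the roots are the complex-conjugate pair z = (-b +/- i sqrt(-D)) / (2a) = 0.4964 +/- 0.6916i.
  For a conjugate pair |z|^2 = z * conj(z) = (product of roots) = c/a = 1/(1.38) = 0.724638, so |z| = sqrt(0.724638) = 0.8513 for both roots.
Moduli of all roots: 2.0000, 0.8513, 0.8513.
All moduli strictly greater than 1? No.
Verdict: Not stationary.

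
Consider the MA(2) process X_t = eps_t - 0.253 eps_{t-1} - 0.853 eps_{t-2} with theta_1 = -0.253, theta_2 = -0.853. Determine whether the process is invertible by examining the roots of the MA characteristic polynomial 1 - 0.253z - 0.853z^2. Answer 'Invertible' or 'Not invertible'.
\text{Not invertible}

The MA(q) characteristic polynomial is P(z) = 1 - 0.253z - 0.853z^2.
Invertibility requires all roots to lie outside the unit circle, i.e. |z| > 1 for every root.
Set 1 + (-0.253) z + (-0.853) z^2 = 0, i.e. a z^2 + b z + c = 0 with a = -0.853, b = -0.253, c = 1.
Discriminant D = b^2 - 4ac = (-0.253)^2 - 4*(-0.853)*1 = 0.064009 - (-3.412) = 3.476009.
D >= 0, so the roots are real: z = (-b +/- sqrt(D)) / (2a) = (0.253 +/- 1.864406) / (-1.706).
  z_1 = (0.253 + 1.864406) / (-1.706) = -1.2412,   |z_1| = 1.2412.
  z_2 = (0.253 - 1.864406) / (-1.706) = 0.9446,   |z_2| = 0.9446.
Moduli of all roots: 1.2412, 0.9446.
All moduli strictly greater than 1? No.
Verdict: Not invertible.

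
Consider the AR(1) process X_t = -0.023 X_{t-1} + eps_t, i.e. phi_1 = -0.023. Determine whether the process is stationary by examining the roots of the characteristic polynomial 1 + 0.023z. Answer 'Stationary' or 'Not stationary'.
\text{Stationary}

The AR(p) characteristic polynomial is P(z) = 1 + 0.023z.
Stationarity requires all roots to lie outside the unit circle, i.e. |z| > 1 for every root.
This is linear in z: 1 + (0.023) z = 0  =>  z = -1/(0.023) = -43.478261,  |z| = 43.478261.
Moduli of all roots: 43.4783.
All moduli strictly greater than 1? Yes.
Verdict: Stationary.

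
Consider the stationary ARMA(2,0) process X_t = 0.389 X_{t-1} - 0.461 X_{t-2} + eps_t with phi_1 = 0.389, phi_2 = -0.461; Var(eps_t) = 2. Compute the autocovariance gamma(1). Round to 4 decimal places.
\gamma(1) = 0.7278

Multiply the model equation by X_{t-k} and take expectations. With theta_0 = psi_0 = 1 and psi_j the MA(infinity) weights, this gives
  gamma(k) - sum_i phi_i gamma(k-i) = c_k,
  c_k = sigma^2 * sum_{j=k..q} theta_j psi_{j-k}   (c_k = 0 for k > q),
using gamma(-m) = gamma(m).
Pure AR (q = 0): c_0 = sigma^2 = 2, c_k = 0 for k >= 1.
Equations for k = 0, 1, 2 (AR order 2, c_2 = 0):
  (E0) gamma(0) = phi_1 gamma(1) + phi_2 gamma(2) + c_0
  (E1) gamma(1) = phi_1 gamma(0) + phi_2 gamma(1) + c_1
  (E2) gamma(2) = phi_1 gamma(1) + phi_2 gamma(0)
From (E1): gamma(1) = A gamma(0) + B with
  A = phi_1 / (1 - phi_2) = 0.389 / 1.461 = 0.266256,   B = c_1 / (1 - phi_2) = 0 / 1.461 = 0.
Insert (E2) into (E0): gamma(0) (1 - phi_2^2) = phi_1 (1 + phi_2) gamma(1) + c_0.
  phi_1 (1 + phi_2) = (0.389)(0.539) = 0.209671,   1 - phi_2^2 = 0.787479.
Replace gamma(1) by A gamma(0) + B and collect gamma(0):
  gamma(0) [0.787479 - (0.209671)(0.266256)] = c_0 = 2
  gamma(0) * 0.731653 = 2
  gamma(0) = 2 / 0.731653 = 2.733537.
  gamma(1) = A gamma(0) = (0.266256)(2.733537) = 0.727821.
Therefore gamma(1) = 0.7278 (to 4 decimal places).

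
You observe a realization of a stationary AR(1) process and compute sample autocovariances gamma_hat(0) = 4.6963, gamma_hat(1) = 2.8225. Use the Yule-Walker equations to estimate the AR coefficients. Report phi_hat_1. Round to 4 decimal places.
\hat\phi_{1} = 0.6010

The Yule-Walker equations for an AR(p) process read, in matrix form,
  Gamma_p phi = r_p,   with   (Gamma_p)_{ij} = gamma(|i - j|),
                       (r_p)_i = gamma(i),   i,j = 1..p.
Substitute the sample gammas (Toeplitz matrix and right-hand side of size 1):
  Gamma_p = [[4.6963]]
  r_p     = [2.8225]
With p = 1 this is the single equation gamma(0) phi_1 = gamma(1):
  phi_hat_1 = gamma(1) / gamma(0) = 2.8225 / 4.6963 = 0.6010.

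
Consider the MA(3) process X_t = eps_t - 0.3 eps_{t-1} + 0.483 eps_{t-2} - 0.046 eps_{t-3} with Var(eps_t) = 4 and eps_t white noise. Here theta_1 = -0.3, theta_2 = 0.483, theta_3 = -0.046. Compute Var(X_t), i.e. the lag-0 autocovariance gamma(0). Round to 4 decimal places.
\gamma(0) = 5.3016

For an MA(q) process X_t = eps_t + sum_i theta_i eps_{t-i} with
Var(eps_t) = sigma^2, the variance is
  gamma(0) = sigma^2 * (1 + sum_i theta_i^2).
  sum_i theta_i^2 = (-0.3)^2 + (0.483)^2 + (-0.046)^2 = 0.09 + 0.233289 + 0.002116 = 0.325405.
  gamma(0) = 4 * (1 + 0.325405) = 4 * 1.325405 = 5.30162, which rounds to 5.3016.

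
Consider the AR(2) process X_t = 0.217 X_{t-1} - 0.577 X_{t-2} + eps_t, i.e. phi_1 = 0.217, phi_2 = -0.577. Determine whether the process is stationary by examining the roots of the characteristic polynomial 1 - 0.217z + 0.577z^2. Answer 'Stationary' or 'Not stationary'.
\text{Stationary}

The AR(p) characteristic polynomial is P(z) = 1 - 0.217z + 0.577z^2.
Stationarity requires all roots to lie outside the unit circle, i.e. |z| > 1 for every root.
Set 1 + (-0.217) z + (0.577) z^2 = 0, i.e. a z^2 + b z + c = 0 with a = 0.577, b = -0.217, c = 1.
Discriminant D = b^2 - 4ac = (-0.217)^2 - 4*(0.577)*1 = 0.047089 - (2.308) = -2.260911.
D < 0, so the roots are the complex-conjugate pair z = (-b +/- i sqrt(-D)) / (2a) = 0.188 +/- 1.303i.
For a conjugate pair |z|^2 = z * conj(z) = (product of roots) = c/a = 1/(0.577) = 1.733102, so |z| = sqrt(1.733102) = 1.3165 for both roots.
Moduli of all roots: 1.3165, 1.3165.
All moduli strictly greater than 1? Yes.
Verdict: Stationary.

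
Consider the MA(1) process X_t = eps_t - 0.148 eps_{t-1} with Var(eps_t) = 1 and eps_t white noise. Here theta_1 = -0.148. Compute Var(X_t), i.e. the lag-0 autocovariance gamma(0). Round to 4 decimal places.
\gamma(0) = 1.0219

For an MA(q) process X_t = eps_t + sum_i theta_i eps_{t-i} with
Var(eps_t) = sigma^2, the variance is
  gamma(0) = sigma^2 * (1 + sum_i theta_i^2).
  sum_i theta_i^2 = (-0.148)^2 = 0.021904.
  gamma(0) = 1 * (1 + 0.021904) = 1 * 1.021904 = 1.021904, which rounds to 1.0219.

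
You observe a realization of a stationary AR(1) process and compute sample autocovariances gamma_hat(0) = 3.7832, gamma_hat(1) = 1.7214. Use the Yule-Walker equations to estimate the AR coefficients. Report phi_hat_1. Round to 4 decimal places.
\hat\phi_{1} = 0.4550

The Yule-Walker equations for an AR(p) process read, in matrix form,
  Gamma_p phi = r_p,   with   (Gamma_p)_{ij} = gamma(|i - j|),
                       (r_p)_i = gamma(i),   i,j = 1..p.
Substitute the sample gammas (Toeplitz matrix and right-hand side of size 1):
  Gamma_p = [[3.7832]]
  r_p     = [1.7214]
With p = 1 this is the single equation gamma(0) phi_1 = gamma(1):
  phi_hat_1 = gamma(1) / gamma(0) = 1.7214 / 3.7832 = 0.4550.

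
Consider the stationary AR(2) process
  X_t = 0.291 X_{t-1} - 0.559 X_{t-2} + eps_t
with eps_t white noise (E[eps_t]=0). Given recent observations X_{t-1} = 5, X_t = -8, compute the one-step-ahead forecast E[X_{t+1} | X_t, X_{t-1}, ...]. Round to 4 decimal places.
E[X_{t+1} \mid \mathcal F_t] = -5.1230

For an AR(p) model X_t = c + sum_i phi_i X_{t-i} + eps_t, the
one-step-ahead conditional mean is
  E[X_{t+1} | X_t, ...] = c + sum_i phi_i X_{t+1-i}.
Substitute known values:
  E[X_{t+1} | ...] = (0.291) * (-8) + (-0.559) * (5)
                   = -5.1230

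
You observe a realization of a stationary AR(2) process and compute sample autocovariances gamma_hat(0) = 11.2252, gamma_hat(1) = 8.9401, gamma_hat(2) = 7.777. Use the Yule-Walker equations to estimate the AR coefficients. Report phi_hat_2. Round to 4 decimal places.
\hat\phi_{2} = 0.1600

The Yule-Walker equations for an AR(p) process read, in matrix form,
  Gamma_p phi = r_p,   with   (Gamma_p)_{ij} = gamma(|i - j|),
                       (r_p)_i = gamma(i),   i,j = 1..p.
Substitute the sample gammas (Toeplitz matrix and right-hand side of size 2):
  Gamma_p = [[11.2252, 8.9401], [8.9401, 11.2252]]
  r_p     = [8.9401, 7.777]
Written out:
  11.2252 phi_1 + 8.9401 phi_2 = 8.9401
  8.9401 phi_1 + 11.2252 phi_2 = 7.777
Solve by Cramer's rule:
  det = gamma(0)^2 - gamma(1)^2 = (11.2252)^2 - (8.9401)^2 = 126.00511504 - 79.92538801 = 46.07972703
  phi_hat_1 = [gamma(1) gamma(0) - gamma(1) gamma(2)] / det = [(8.9401)(11.2252) - (8.9401)(7.777)] / 46.07972703 = 30.82725282 / 46.07972703 = 0.669
  phi_hat_2 = [gamma(0) gamma(2) - gamma(1)^2] / det = [(11.2252)(7.777) - (8.9401)^2] / 46.07972703 = 7.37299239 / 46.07972703 = 0.16
So phi_hat = [0.6690, 0.1600].
Therefore phi_hat_2 = 0.1600.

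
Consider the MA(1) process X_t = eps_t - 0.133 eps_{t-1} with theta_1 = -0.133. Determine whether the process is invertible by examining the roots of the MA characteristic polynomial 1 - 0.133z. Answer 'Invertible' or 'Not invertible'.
\text{Invertible}

The MA(q) characteristic polynomial is P(z) = 1 - 0.133z.
Invertibility requires all roots to lie outside the unit circle, i.e. |z| > 1 for every root.
This is linear in z: 1 + (-0.133) z = 0  =>  z = -1/(-0.133) = 7.518797,  |z| = 7.518797.
Moduli of all roots: 7.5188.
All moduli strictly greater than 1? Yes.
Verdict: Invertible.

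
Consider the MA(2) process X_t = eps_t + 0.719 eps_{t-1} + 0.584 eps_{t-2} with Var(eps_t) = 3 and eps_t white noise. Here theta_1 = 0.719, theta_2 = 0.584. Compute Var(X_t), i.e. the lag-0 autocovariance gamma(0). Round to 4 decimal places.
\gamma(0) = 5.5741

For an MA(q) process X_t = eps_t + sum_i theta_i eps_{t-i} with
Var(eps_t) = sigma^2, the variance is
  gamma(0) = sigma^2 * (1 + sum_i theta_i^2).
  sum_i theta_i^2 = (0.719)^2 + (0.584)^2 = 0.516961 + 0.341056 = 0.858017.
  gamma(0) = 3 * (1 + 0.858017) = 3 * 1.858017 = 5.574051, which rounds to 5.5741.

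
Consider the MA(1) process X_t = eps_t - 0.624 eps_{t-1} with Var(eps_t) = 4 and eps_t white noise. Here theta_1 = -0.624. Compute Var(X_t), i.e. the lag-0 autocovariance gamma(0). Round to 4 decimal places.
\gamma(0) = 5.5575

For an MA(q) process X_t = eps_t + sum_i theta_i eps_{t-i} with
Var(eps_t) = sigma^2, the variance is
  gamma(0) = sigma^2 * (1 + sum_i theta_i^2).
  sum_i theta_i^2 = (-0.624)^2 = 0.389376.
  gamma(0) = 4 * (1 + 0.389376) = 4 * 1.389376 = 5.557504, which rounds to 5.5575.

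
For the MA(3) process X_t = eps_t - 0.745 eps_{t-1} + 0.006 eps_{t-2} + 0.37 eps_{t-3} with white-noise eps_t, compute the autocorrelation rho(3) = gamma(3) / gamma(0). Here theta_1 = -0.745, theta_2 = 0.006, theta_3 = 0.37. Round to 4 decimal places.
\rho(3) = 0.2187

For an MA(q) process with theta_0 = 1, the autocovariance is
  gamma(k) = sigma^2 * sum_{i=0..q-k} theta_i * theta_{i+k},
and rho(k) = gamma(k) / gamma(0). Sigma^2 cancels.
  numerator   = (1)*(0.37) = 0.37.
  denominator = (1)^2 + (-0.745)^2 + (0.006)^2 + (0.37)^2 = 1.691961.
  rho(3) = 0.37 / 1.691961 = 0.2187.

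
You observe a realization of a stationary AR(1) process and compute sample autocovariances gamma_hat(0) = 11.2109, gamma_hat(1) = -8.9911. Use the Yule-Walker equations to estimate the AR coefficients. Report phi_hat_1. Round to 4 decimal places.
\hat\phi_{1} = -0.8020

The Yule-Walker equations for an AR(p) process read, in matrix form,
  Gamma_p phi = r_p,   with   (Gamma_p)_{ij} = gamma(|i - j|),
                       (r_p)_i = gamma(i),   i,j = 1..p.
Substitute the sample gammas (Toeplitz matrix and right-hand side of size 1):
  Gamma_p = [[11.2109]]
  r_p     = [-8.9911]
With p = 1 this is the single equation gamma(0) phi_1 = gamma(1):
  phi_hat_1 = gamma(1) / gamma(0) = -8.9911 / 11.2109 = -0.8020.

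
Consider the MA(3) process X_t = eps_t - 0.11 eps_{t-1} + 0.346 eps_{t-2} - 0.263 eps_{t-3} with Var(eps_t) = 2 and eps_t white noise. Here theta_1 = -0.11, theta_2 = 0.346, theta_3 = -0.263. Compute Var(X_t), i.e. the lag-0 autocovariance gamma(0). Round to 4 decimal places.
\gamma(0) = 2.4020

For an MA(q) process X_t = eps_t + sum_i theta_i eps_{t-i} with
Var(eps_t) = sigma^2, the variance is
  gamma(0) = sigma^2 * (1 + sum_i theta_i^2).
  sum_i theta_i^2 = (-0.11)^2 + (0.346)^2 + (-0.263)^2 = 0.0121 + 0.119716 + 0.069169 = 0.200985.
  gamma(0) = 2 * (1 + 0.200985) = 2 * 1.200985 = 2.40197, which rounds to 2.4020.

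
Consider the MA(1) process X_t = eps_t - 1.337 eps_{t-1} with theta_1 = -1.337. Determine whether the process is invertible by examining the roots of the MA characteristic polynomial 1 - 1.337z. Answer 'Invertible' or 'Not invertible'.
\text{Not invertible}

The MA(q) characteristic polynomial is P(z) = 1 - 1.337z.
Invertibility requires all roots to lie outside the unit circle, i.e. |z| > 1 for every root.
This is linear in z: 1 + (-1.337) z = 0  =>  z = -1/(-1.337) = 0.747943,  |z| = 0.747943.
Moduli of all roots: 0.7479.
All moduli strictly greater than 1? No.
Verdict: Not invertible.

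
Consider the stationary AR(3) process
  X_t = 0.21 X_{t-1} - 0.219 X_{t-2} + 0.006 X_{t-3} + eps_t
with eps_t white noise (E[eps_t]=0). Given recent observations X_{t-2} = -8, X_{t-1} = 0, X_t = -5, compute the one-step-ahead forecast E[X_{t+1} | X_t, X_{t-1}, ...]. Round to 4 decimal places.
E[X_{t+1} \mid \mathcal F_t] = -1.0980

For an AR(p) model X_t = c + sum_i phi_i X_{t-i} + eps_t, the
one-step-ahead conditional mean is
  E[X_{t+1} | X_t, ...] = c + sum_i phi_i X_{t+1-i}.
Substitute known values:
  E[X_{t+1} | ...] = (0.21) * (-5) + (-0.219) * (0) + (0.006) * (-8)
                   = -1.0980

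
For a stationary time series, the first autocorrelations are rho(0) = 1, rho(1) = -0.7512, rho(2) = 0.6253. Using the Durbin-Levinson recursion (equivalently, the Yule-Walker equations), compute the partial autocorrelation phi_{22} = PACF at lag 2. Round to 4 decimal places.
\phi_{22} = 0.1400

The PACF at lag k is phi_{kk}, the last component of the solution
to the Yule-Walker system G_k phi = r_k where
  (G_k)_{ij} = rho(|i - j|), (r_k)_i = rho(i), i,j = 1..k.
Equivalently, Durbin-Levinson gives phi_{kk} iteratively:
  phi_{11} = rho(1)
  phi_{kk} = [rho(k) - sum_{j=1..k-1} phi_{k-1,j} rho(k-j)]
            / [1 - sum_{j=1..k-1} phi_{k-1,j} rho(j)],
  phi_{k,j} = phi_{k-1,j} - phi_{kk} phi_{k-1,k-j},  j = 1..k-1.
Step k = 1:
  phi_11 = rho(1) = -0.7512.
Step k = 2:
  phi_22 = [rho(2) - phi_11 rho(1)] / [1 - phi_11 rho(1)] = [0.6253 - (-0.7512)(-0.7512)] / [1 - (-0.7512)(-0.7512)]
         = 0.06099856 / 0.43569856 = 0.14.
Therefore phi_{22} = 0.1400.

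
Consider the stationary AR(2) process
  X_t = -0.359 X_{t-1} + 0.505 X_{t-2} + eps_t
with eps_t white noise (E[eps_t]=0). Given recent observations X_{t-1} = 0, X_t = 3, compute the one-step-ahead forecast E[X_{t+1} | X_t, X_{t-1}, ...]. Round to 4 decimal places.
E[X_{t+1} \mid \mathcal F_t] = -1.0770

For an AR(p) model X_t = c + sum_i phi_i X_{t-i} + eps_t, the
one-step-ahead conditional mean is
  E[X_{t+1} | X_t, ...] = c + sum_i phi_i X_{t+1-i}.
Substitute known values:
  E[X_{t+1} | ...] = (-0.359) * (3) + (0.505) * (0)
                   = -1.0770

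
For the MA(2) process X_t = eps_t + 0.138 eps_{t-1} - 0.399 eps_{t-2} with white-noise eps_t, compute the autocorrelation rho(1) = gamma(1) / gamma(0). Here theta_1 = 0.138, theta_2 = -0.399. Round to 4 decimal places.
\rho(1) = 0.0704

For an MA(q) process with theta_0 = 1, the autocovariance is
  gamma(k) = sigma^2 * sum_{i=0..q-k} theta_i * theta_{i+k},
and rho(k) = gamma(k) / gamma(0). Sigma^2 cancels.
  numerator   = (1)*(0.138) + (0.138)*(-0.399) = 0.082938.
  denominator = (1)^2 + (0.138)^2 + (-0.399)^2 = 1.178245.
  rho(1) = 0.082938 / 1.178245 = 0.0704.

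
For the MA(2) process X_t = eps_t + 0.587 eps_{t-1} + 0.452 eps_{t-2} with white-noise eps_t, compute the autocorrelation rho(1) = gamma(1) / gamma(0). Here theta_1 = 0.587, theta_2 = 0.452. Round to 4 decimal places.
\rho(1) = 0.5503

For an MA(q) process with theta_0 = 1, the autocovariance is
  gamma(k) = sigma^2 * sum_{i=0..q-k} theta_i * theta_{i+k},
and rho(k) = gamma(k) / gamma(0). Sigma^2 cancels.
  numerator   = (1)*(0.587) + (0.587)*(0.452) = 0.852324.
  denominator = (1)^2 + (0.587)^2 + (0.452)^2 = 1.548873.
  rho(1) = 0.852324 / 1.548873 = 0.5503.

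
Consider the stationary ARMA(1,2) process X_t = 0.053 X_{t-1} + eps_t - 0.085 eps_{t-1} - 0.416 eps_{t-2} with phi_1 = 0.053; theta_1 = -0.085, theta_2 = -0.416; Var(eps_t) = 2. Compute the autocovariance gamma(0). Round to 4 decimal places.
\gamma(0) = 2.3520

Multiply the model equation by X_{t-k} and take expectations. With theta_0 = psi_0 = 1 and psi_j the MA(infinity) weights, this gives
  gamma(k) - sum_i phi_i gamma(k-i) = c_k,
  c_k = sigma^2 * sum_{j=k..q} theta_j psi_{j-k}   (c_k = 0 for k > q),
using gamma(-m) = gamma(m).
psi-weights needed (psi_j = theta_j + sum_i phi_i psi_{j-i}):
  psi_1 = theta_1 + phi_1 = -0.085 + (0.053) = -0.032
  psi_2 = theta_2 + phi_1 psi_1 = -0.416 + (0.053)(-0.032) = -0.417696
Right-hand sides:
  c_0 = sigma^2 (1 + theta_1 psi_1 + theta_2 psi_2) = 2 * (1 + (-0.085)(-0.032) + (-0.416)(-0.417696)) = 2 * 1.176482 = 2.352963
  c_1 = sigma^2 (theta_1 + theta_2 psi_1) = 2 * (-0.085 + (-0.416)(-0.032)) = -0.143376
  c_2 = sigma^2 theta_2 = 2 * (-0.416) = -0.832
Equations for k = 0 and k = 1 (AR order 1):
  gamma(0) = phi_1 gamma(1) + c_0
  gamma(1) = phi_1 gamma(0) + c_1
Substituting the second into the first: gamma(0) (1 - phi_1^2) = c_0 + phi_1 c_1, so
  gamma(0) = (c_0 + phi_1 c_1) / (1 - phi_1^2) = (2.352963 + (0.053)(-0.143376)) / (1 - (0.053)^2) = 2.345364 / 0.997191 = 2.351971.
Therefore gamma(0) = 2.3520 (to 4 decimal places).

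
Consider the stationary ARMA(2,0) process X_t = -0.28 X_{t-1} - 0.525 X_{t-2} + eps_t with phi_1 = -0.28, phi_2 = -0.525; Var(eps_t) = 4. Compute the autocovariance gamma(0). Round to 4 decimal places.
\gamma(0) = 5.7147

Multiply the model equation by X_{t-k} and take expectations. With theta_0 = psi_0 = 1 and psi_j the MA(infinity) weights, this gives
  gamma(k) - sum_i phi_i gamma(k-i) = c_k,
  c_k = sigma^2 * sum_{j=k..q} theta_j psi_{j-k}   (c_k = 0 for k > q),
using gamma(-m) = gamma(m).
Pure AR (q = 0): c_0 = sigma^2 = 4, c_k = 0 for k >= 1.
Equations for k = 0, 1, 2 (AR order 2, c_2 = 0):
  (E0) gamma(0) = phi_1 gamma(1) + phi_2 gamma(2) + c_0
  (E1) gamma(1) = phi_1 gamma(0) + phi_2 gamma(1) + c_1
  (E2) gamma(2) = phi_1 gamma(1) + phi_2 gamma(0)
From (E1): gamma(1) = A gamma(0) + B with
  A = phi_1 / (1 - phi_2) = -0.28 / 1.525 = -0.183607,   B = c_1 / (1 - phi_2) = 0 / 1.525 = 0.
Insert (E2) into (E0): gamma(0) (1 - phi_2^2) = phi_1 (1 + phi_2) gamma(1) + c_0.
  phi_1 (1 + phi_2) = (-0.28)(0.475) = -0.133,   1 - phi_2^2 = 0.724375.
Replace gamma(1) by A gamma(0) + B and collect gamma(0):
  gamma(0) [0.724375 - (-0.133)(-0.183607)] = c_0 = 4
  gamma(0) * 0.699955 = 4
  gamma(0) = 4 / 0.699955 = 5.71465.
Therefore gamma(0) = 5.7147 (to 4 decimal places).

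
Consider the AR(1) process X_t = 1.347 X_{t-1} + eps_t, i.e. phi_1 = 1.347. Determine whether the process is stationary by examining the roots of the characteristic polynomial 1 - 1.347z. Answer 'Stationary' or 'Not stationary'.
\text{Not stationary}

The AR(p) characteristic polynomial is P(z) = 1 - 1.347z.
Stationarity requires all roots to lie outside the unit circle, i.e. |z| > 1 for every root.
This is linear in z: 1 + (-1.347) z = 0  =>  z = -1/(-1.347) = 0.74239,  |z| = 0.74239.
Moduli of all roots: 0.7424.
All moduli strictly greater than 1? No.
Verdict: Not stationary.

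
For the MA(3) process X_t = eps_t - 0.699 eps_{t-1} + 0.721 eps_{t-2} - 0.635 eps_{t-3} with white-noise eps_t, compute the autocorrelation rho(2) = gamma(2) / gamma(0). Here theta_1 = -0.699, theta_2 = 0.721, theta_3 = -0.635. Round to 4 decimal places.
\rho(2) = 0.4830

For an MA(q) process with theta_0 = 1, the autocovariance is
  gamma(k) = sigma^2 * sum_{i=0..q-k} theta_i * theta_{i+k},
and rho(k) = gamma(k) / gamma(0). Sigma^2 cancels.
  numerator   = (1)*(0.721) + (-0.699)*(-0.635) = 1.164865.
  denominator = (1)^2 + (-0.699)^2 + (0.721)^2 + (-0.635)^2 = 2.411667.
  rho(2) = 1.164865 / 2.411667 = 0.4830.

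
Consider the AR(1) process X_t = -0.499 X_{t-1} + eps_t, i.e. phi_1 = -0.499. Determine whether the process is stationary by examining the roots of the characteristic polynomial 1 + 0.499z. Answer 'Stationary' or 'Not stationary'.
\text{Stationary}

The AR(p) characteristic polynomial is P(z) = 1 + 0.499z.
Stationarity requires all roots to lie outside the unit circle, i.e. |z| > 1 for every root.
This is linear in z: 1 + (0.499) z = 0  =>  z = -1/(0.499) = -2.004008,  |z| = 2.004008.
Moduli of all roots: 2.0040.
All moduli strictly greater than 1? Yes.
Verdict: Stationary.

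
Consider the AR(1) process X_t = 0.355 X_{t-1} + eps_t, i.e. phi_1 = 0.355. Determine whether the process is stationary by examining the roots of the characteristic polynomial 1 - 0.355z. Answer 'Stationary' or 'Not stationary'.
\text{Stationary}

The AR(p) characteristic polynomial is P(z) = 1 - 0.355z.
Stationarity requires all roots to lie outside the unit circle, i.e. |z| > 1 for every root.
This is linear in z: 1 + (-0.355) z = 0  =>  z = -1/(-0.355) = 2.816901,  |z| = 2.816901.
Moduli of all roots: 2.8169.
All moduli strictly greater than 1? Yes.
Verdict: Stationary.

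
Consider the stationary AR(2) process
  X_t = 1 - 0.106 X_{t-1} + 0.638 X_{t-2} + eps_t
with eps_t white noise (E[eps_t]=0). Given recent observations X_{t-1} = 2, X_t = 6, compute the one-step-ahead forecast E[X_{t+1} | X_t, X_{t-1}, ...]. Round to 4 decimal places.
E[X_{t+1} \mid \mathcal F_t] = 1.6400

For an AR(p) model X_t = c + sum_i phi_i X_{t-i} + eps_t, the
one-step-ahead conditional mean is
  E[X_{t+1} | X_t, ...] = c + sum_i phi_i X_{t+1-i}.
Substitute known values:
  E[X_{t+1} | ...] = 1 + (-0.106) * (6) + (0.638) * (2)
                   = 1.6400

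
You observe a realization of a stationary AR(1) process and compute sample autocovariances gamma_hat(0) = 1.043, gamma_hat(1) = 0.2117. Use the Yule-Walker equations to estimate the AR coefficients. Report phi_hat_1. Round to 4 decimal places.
\hat\phi_{1} = 0.2030

The Yule-Walker equations for an AR(p) process read, in matrix form,
  Gamma_p phi = r_p,   with   (Gamma_p)_{ij} = gamma(|i - j|),
                       (r_p)_i = gamma(i),   i,j = 1..p.
Substitute the sample gammas (Toeplitz matrix and right-hand side of size 1):
  Gamma_p = [[1.043]]
  r_p     = [0.2117]
With p = 1 this is the single equation gamma(0) phi_1 = gamma(1):
  phi_hat_1 = gamma(1) / gamma(0) = 0.2117 / 1.043 = 0.2030.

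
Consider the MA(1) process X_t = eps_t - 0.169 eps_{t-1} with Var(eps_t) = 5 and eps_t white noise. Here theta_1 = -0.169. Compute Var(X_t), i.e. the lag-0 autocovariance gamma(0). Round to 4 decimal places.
\gamma(0) = 5.1428

For an MA(q) process X_t = eps_t + sum_i theta_i eps_{t-i} with
Var(eps_t) = sigma^2, the variance is
  gamma(0) = sigma^2 * (1 + sum_i theta_i^2).
  sum_i theta_i^2 = (-0.169)^2 = 0.028561.
  gamma(0) = 5 * (1 + 0.028561) = 5 * 1.028561 = 5.142805, which rounds to 5.1428.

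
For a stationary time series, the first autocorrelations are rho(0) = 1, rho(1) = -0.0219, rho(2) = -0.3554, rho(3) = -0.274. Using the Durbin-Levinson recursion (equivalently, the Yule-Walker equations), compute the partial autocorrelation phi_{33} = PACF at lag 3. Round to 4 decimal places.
\phi_{33} = -0.3350

The PACF at lag k is phi_{kk}, the last component of the solution
to the Yule-Walker system G_k phi = r_k where
  (G_k)_{ij} = rho(|i - j|), (r_k)_i = rho(i), i,j = 1..k.
Equivalently, Durbin-Levinson gives phi_{kk} iteratively:
  phi_{11} = rho(1)
  phi_{kk} = [rho(k) - sum_{j=1..k-1} phi_{k-1,j} rho(k-j)]
            / [1 - sum_{j=1..k-1} phi_{k-1,j} rho(j)],
  phi_{k,j} = phi_{k-1,j} - phi_{kk} phi_{k-1,k-j},  j = 1..k-1.
Step k = 1:
  phi_11 = rho(1) = -0.0219.
Step k = 2:
  phi_22 = [rho(2) - phi_11 rho(1)] / [1 - phi_11 rho(1)] = [-0.3554 - (-0.0219)(-0.0219)] / [1 - (-0.0219)(-0.0219)]
         = -0.35587961 / 0.99952039 = -0.35605.
  Update: phi_21 = phi_11 - phi_22 phi_11 = -0.0219 - (-0.35605)(-0.0219) = -0.029698.
Step k = 3:
  phi_33 = [rho(3) - phi_21 rho(2) - phi_22 rho(1)] / [1 - phi_21 rho(1) - phi_22 rho(2)]
    numerator   = -0.274 - (-0.029698)(-0.3554) - (-0.35605)(-0.0219) = -0.292352
    denominator = 1 - (-0.029698)(-0.0219) - (-0.35605)(-0.3554) = 0.87280932
  phi_33 = -0.292352 / 0.87280932 = -0.335.
Therefore phi_{33} = -0.3350.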